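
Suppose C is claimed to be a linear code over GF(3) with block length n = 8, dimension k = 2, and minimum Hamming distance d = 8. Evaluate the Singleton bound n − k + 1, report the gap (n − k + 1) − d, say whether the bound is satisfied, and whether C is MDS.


Singleton RHS = n − k + 1 = 7, slack = -1, bound violated (no such code; not MDS).

Singleton bound: d ≤ n − k + 1.
Here n = 8, k = 2, so n − k + 1 = 7.
Given d = 8, check d ≤ 7: NO.
Slack = (n − k + 1) − d = -1.
The slack is negative: d = 8 exceeds n − k + 1 = 7 by 1, so the Singleton bound is violated and no linear [8, 2, 8]_3 code can exist. In particular it is not MDS (MDS requires d = n − k + 1 exactly).
Description: the claimed parameters are [8, 2, 8]_3; such a code would be impossible (violates the Singleton bound).


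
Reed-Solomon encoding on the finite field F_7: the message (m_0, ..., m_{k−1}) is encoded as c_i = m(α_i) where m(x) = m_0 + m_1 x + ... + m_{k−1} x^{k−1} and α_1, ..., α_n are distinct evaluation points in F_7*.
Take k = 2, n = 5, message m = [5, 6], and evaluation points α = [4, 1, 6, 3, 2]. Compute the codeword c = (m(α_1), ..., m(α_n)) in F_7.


c = [1, 4, 6, 2, 3]

Message polynomial: m(x) = 5 + 6·x (mod 7).
For each evaluation point α_i, compute m(α_i) mod 7:
  α_1 = 4: Horner steps 6 → 1, so m(4) = 1.
  α_2 = 1: Horner steps 6 → 4, so m(1) = 4.
  α_3 = 6: Horner steps 6 → 6, so m(6) = 6.
  α_4 = 3: Horner steps 6 → 2, so m(3) = 2.
  α_5 = 2: Horner steps 6 → 3, so m(2) = 3.
Codeword c = [1, 4, 6, 2, 3] ∈ F_7^5.


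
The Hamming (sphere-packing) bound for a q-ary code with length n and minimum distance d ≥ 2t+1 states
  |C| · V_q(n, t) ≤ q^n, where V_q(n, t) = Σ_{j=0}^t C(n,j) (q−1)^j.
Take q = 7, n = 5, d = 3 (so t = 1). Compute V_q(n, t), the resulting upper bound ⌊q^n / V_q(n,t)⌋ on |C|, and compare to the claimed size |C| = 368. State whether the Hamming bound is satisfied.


V_q(n, t) = 31, q^n = 16807, Hamming bound = 542, |C| = 368 ≤ bound (satisfied).

Step 1: Compute V_q(n, t) = Σ_{j=0}^1 C(n, j) (q−1)^j.
  j = 0: C(5,0)·(6)^0 = 1·1 = 1.
  j = 1: C(5,1)·(6)^1 = 5·6 = 30.
  V_q(n, t) = 1 + 30 = 31.
Step 2: q^n = 7^5 = 16807.
Step 3: Hamming bound ⌊q^n / V_q(n,t)⌋ = ⌊16807/31⌋ = 542.
Step 4: Compare |C| = 368 to 542: satisfied.
The claimed |C| lies below the Hamming bound.


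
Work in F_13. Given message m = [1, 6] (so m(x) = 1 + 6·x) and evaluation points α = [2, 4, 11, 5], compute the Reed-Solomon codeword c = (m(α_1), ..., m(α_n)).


c = [0, 12, 2, 5]

Message polynomial: m(x) = 1 + 6·x (mod 13).
For each evaluation point α_i, compute m(α_i) mod 13:
  α_1 = 2: Horner steps 6 → 0, so m(2) = 0.
  α_2 = 4: Horner steps 6 → 12, so m(4) = 12.
  α_3 = 11: Horner steps 6 → 2, so m(11) = 2.
  α_4 = 5: Horner steps 6 → 5, so m(5) = 5.
Codeword c = [0, 12, 2, 5] ∈ F_13^4.


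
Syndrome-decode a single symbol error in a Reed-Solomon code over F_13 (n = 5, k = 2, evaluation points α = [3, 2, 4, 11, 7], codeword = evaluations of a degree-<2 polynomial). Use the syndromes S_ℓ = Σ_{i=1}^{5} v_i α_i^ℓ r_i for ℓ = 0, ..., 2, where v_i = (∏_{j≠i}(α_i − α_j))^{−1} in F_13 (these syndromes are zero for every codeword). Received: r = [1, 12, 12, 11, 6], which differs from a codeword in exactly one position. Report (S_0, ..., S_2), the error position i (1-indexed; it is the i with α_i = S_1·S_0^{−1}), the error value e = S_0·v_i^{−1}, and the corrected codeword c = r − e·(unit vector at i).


S = (4, 8, 3), error at position 2, error magnitude e = 9, c = [1, 3, 12, 11, 6].

Step 1: column multipliers v_i = (∏_{j≠i}(α_i − α_j))^{−1} mod 13.
  i = 1 (α = 3): (3−2)(3−4)(3−11)(3−7) = 1·(−1)·(−8)·(−4) = −32 ≡ 7, so v_1 = 7^{−1} = 2 (mod 13).
  i = 2 (α = 2): (2−3)(2−4)(2−11)(2−7) = (−1)·(−2)·(−9)·(−5) = 90 ≡ 12, so v_2 = 12^{−1} = 12 (mod 13).
  i = 3 (α = 4): (4−3)(4−2)(4−11)(4−7) = 1·2·(−7)·(−3) = 42 ≡ 3, so v_3 = 3^{−1} = 9 (mod 13).
  i = 4 (α = 11): (11−3)(11−2)(11−4)(11−7) = 8·9·7·4 = 2016 ≡ 1, so v_4 = 1^{−1} = 1 (mod 13).
  i = 5 (α = 7): (7−3)(7−2)(7−4)(7−11) = 4·5·3·(−4) = −240 ≡ 7, so v_5 = 7^{−1} = 2 (mod 13).
  v = [2, 12, 9, 1, 2].
Step 2: syndromes of r = [1, 12, 12, 11, 6] (all sums mod 13).
  S_0 = Σ v_i r_i = 2·1 + 12·12 + 9·12 + 1·11 + 2·6 = 277 ≡ 4.
  S_1 = Σ v_i α_i r_i = 2·3·1 + 12·2·12 + 9·4·12 + 1·11·11 + 2·7·6 = 931 ≡ 8.
  α_i^2 mod 13 = [9, 4, 3, 4, 10].
  S_2 = Σ v_i α_i^2 r_i = 2·9·1 + 12·4·12 + 9·3·12 + 1·4·11 + 2·10·6 = 1082 ≡ 3.
  S = (4, 8, 3) ≠ 0, so r is not a codeword (an error is present).
Step 3: locate the error. For a single error e at position i, S_ℓ = v_i·e·α_i^ℓ, so α_err = S_1/S_0.
  S_0^{−1} = 4^{−1} = 10 (mod 13), so α_err = 8·10 = 80 ≡ 2 = α_2. Error position i = 2.
  Consistency check: S_2/S_1 = 3·5 = 15 ≡ 2 = α_err ✓ (single-error assumption holds).
Step 4: error magnitude e = S_0/v_2 = S_0·∏_{j≠2}(α_2 − α_j) = 4·12 = 48 ≡ 9 (mod 13).
Step 5: correct position 2: c_2 = r_2 − e = 12 − 9 ≡ 3 (mod 13). Hence c = [1, 3, 12, 11, 6].
  Check: interpolating c through the α_i gives m(x) = 7 + 11·x (degree < 2) with m(α_i) = c_i for every i, so c is indeed a codeword.


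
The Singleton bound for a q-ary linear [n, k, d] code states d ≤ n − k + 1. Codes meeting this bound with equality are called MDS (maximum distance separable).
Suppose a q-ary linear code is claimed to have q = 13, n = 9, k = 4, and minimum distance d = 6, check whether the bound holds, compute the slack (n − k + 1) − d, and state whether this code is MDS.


Singleton RHS = n − k + 1 = 6, slack = 0, bound satisfied, MDS.

Singleton bound: d ≤ n − k + 1.
Here n = 9, k = 4, so n − k + 1 = 6.
Given d = 6, check d ≤ 6: YES.
Slack = (n − k + 1) − d = 0.
The code is MDS (slack = 0).
Description: the claimed parameters are [9, 4, 6]_13; such a code would be MDS (meets Singleton bound).


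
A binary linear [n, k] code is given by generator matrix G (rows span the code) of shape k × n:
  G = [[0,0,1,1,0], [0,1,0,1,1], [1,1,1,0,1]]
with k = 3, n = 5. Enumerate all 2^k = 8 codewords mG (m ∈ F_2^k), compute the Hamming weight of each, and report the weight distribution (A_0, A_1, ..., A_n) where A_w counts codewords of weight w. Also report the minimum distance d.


Weight distribution: A_0 = 1, A_1 = 1, A_2 = 1, A_3 = 3, A_4 = 2. Minimum distance d = 1.

Enumerate all 2^3 = 8 messages m ∈ F_2^3.
For each, compute codeword c = mG in F_2^5, then tally its weight.
  m = 000 → c = 00000, weight = 0.
  m = 100 → c = 00110, weight = 2.
  m = 010 → c = 01011, weight = 3.
  m = 110 → c = 01101, weight = 3.
  m = 001 → c = 11101, weight = 4.
  m = 101 → c = 11011, weight = 4.
  m = 011 → c = 10110, weight = 3.
  m = 111 → c = 10000, weight = 1.
Tally weights:
  weight 0: 1 codewords.
  weight 1: 1 codewords.
  weight 2: 1 codewords.
  weight 3: 3 codewords.
  weight 4: 2 codewords.
Minimum distance d = smallest w > 0 with A_w > 0 = 1.
Sanity: Σ A_w = 8 = 2^3 = 8 ✓.


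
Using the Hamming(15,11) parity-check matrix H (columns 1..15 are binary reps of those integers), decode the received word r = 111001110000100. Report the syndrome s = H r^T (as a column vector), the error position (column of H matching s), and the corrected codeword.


s = (0, 1, 0, 0)^T, error position = 4, corrected codeword c = 111101110000100

Compute s = H r^T mod 2 one row at a time:
  s_1 = 1 + 0 + 0 + 0 + 0 + 1 + 0 + 0 = 2 ≡ 0 (mod 2).
  s_2 = 0 + 0 + 1 + 1 + 0 + 1 + 0 + 0 = 3 ≡ 1 (mod 2).
  s_3 = 1 + 1 + 1 + 1 + 0 + 0 + 0 + 0 = 4 ≡ 0 (mod 2).
  s_4 = 1 + 1 + 0 + 1 + 0 + 0 + 1 + 0 = 4 ≡ 0 (mod 2).
s = (0, 1, 0, 0)^T — this equals column 4 of H (binary 0100), so error is at position 4.
Correct: flip bit 4 of r = 111001110000100 to get c = 111101110000100.


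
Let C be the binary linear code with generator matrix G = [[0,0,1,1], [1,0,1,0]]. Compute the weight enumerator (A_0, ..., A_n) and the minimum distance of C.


Weight distribution: A_0 = 1, A_2 = 3. Minimum distance d = 2.

Enumerate all 2^2 = 4 messages m ∈ F_2^2.
For each, compute codeword c = mG in F_2^4, then tally its weight.
  m = 00 → c = 0000, weight = 0.
  m = 10 → c = 0011, weight = 2.
  m = 01 → c = 1010, weight = 2.
  m = 11 → c = 1001, weight = 2.
Tally weights:
  weight 0: 1 codewords.
  weight 2: 3 codewords.
Minimum distance d = smallest w > 0 with A_w > 0 = 2.
Sanity: Σ A_w = 4 = 2^2 = 4 ✓.


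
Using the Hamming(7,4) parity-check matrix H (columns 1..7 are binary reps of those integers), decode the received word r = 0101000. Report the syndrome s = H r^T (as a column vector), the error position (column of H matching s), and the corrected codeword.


s = (1, 1, 0)^T, error position = 6, corrected codeword c = 0101010

Compute s = H r^T mod 2 one row at a time:
  s_1 = 1 + 0 + 0 + 0 = 1 ≡ 1 (mod 2).
  s_2 = 1 + 0 + 0 + 0 = 1 ≡ 1 (mod 2).
  s_3 = 0 + 0 + 0 + 0 = 0 ≡ 0 (mod 2).
s = (1, 1, 0)^T — this equals column 6 of H (binary 110), so error is at position 6.
Correct: flip bit 6 of r = 0101000 to get c = 0101010.


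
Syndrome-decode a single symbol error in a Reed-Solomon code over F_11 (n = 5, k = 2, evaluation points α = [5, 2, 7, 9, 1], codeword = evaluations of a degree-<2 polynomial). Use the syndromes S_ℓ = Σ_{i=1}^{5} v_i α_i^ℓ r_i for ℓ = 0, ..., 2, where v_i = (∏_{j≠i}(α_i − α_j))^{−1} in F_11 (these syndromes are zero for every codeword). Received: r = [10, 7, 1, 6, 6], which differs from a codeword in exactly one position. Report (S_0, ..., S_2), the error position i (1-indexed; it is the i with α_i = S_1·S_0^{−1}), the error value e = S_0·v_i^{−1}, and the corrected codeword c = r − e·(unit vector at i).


S = (10, 2, 7), error at position 4, error magnitude e = 3, c = [10, 7, 1, 3, 6].

Step 1: column multipliers v_i = (∏_{j≠i}(α_i − α_j))^{−1} mod 11.
  i = 1 (α = 5): (5−2)(5−7)(5−9)(5−1) = 3·(−2)·(−4)·4 = 96 ≡ 8, so v_1 = 8^{−1} = 7 (mod 11).
  i = 2 (α = 2): (2−5)(2−7)(2−9)(2−1) = (−3)·(−5)·(−7)·1 = −105 ≡ 5, so v_2 = 5^{−1} = 9 (mod 11).
  i = 3 (α = 7): (7−5)(7−2)(7−9)(7−1) = 2·5·(−2)·6 = −120 ≡ 1, so v_3 = 1^{−1} = 1 (mod 11).
  i = 4 (α = 9): (9−5)(9−2)(9−7)(9−1) = 4·7·2·8 = 448 ≡ 8, so v_4 = 8^{−1} = 7 (mod 11).
  i = 5 (α = 1): (1−5)(1−2)(1−7)(1−9) = (−4)·(−1)·(−6)·(−8) = 192 ≡ 5, so v_5 = 5^{−1} = 9 (mod 11).
  v = [7, 9, 1, 7, 9].
Step 2: syndromes of r = [10, 7, 1, 6, 6] (all sums mod 11).
  S_0 = Σ v_i r_i = 7·10 + 9·7 + 1·1 + 7·6 + 9·6 = 230 ≡ 10.
  S_1 = Σ v_i α_i r_i = 7·5·10 + 9·2·7 + 1·7·1 + 7·9·6 + 9·1·6 = 915 ≡ 2.
  α_i^2 mod 11 = [3, 4, 5, 4, 1].
  S_2 = Σ v_i α_i^2 r_i = 7·3·10 + 9·4·7 + 1·5·1 + 7·4·6 + 9·1·6 = 689 ≡ 7.
  S = (10, 2, 7) ≠ 0, so r is not a codeword (an error is present).
Step 3: locate the error. For a single error e at position i, S_ℓ = v_i·e·α_i^ℓ, so α_err = S_1/S_0.
  S_0^{−1} = 10^{−1} = 10 (mod 11), so α_err = 2·10 = 20 ≡ 9 = α_4. Error position i = 4.
  Consistency check: S_2/S_1 = 7·6 = 42 ≡ 9 = α_err ✓ (single-error assumption holds).
Step 4: error magnitude e = S_0/v_4 = S_0·∏_{j≠4}(α_4 − α_j) = 10·8 = 80 ≡ 3 (mod 11).
Step 5: correct position 4: c_4 = r_4 − e = 6 − 3 ≡ 3 (mod 11). Hence c = [10, 7, 1, 3, 6].
  Check: interpolating c through the α_i gives m(x) = 5 + 1·x (degree < 2) with m(α_i) = c_i for every i, so c is indeed a codeword.


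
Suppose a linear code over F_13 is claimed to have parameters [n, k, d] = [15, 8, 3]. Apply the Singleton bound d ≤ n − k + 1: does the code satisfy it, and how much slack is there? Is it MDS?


Singleton RHS = n − k + 1 = 8, slack = 5, bound satisfied, not MDS.

Singleton bound: d ≤ n − k + 1.
Here n = 15, k = 8, so n − k + 1 = 8.
Given d = 3, check d ≤ 8: YES.
Slack = (n − k + 1) − d = 5.
The code is NOT MDS (slack = 5 > 0).
Description: the claimed parameters are [15, 8, 3]_13; such a code would be non-MDS.


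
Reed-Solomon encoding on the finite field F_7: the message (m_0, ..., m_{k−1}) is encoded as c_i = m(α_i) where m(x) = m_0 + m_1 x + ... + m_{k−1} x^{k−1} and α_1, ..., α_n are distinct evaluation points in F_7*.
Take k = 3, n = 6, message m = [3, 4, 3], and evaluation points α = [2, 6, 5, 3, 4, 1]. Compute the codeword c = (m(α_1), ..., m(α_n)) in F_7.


c = [2, 2, 0, 0, 4, 3]

Message polynomial: m(x) = 3 + 4·x + 3·x^2 (mod 7).
For each evaluation point α_i, compute m(α_i) mod 7:
  α_1 = 2: Horner steps 3 → 3 → 2, so m(2) = 2.
  α_2 = 6: Horner steps 3 → 1 → 2, so m(6) = 2.
  α_3 = 5: Horner steps 3 → 5 → 0, so m(5) = 0.
  α_4 = 3: Horner steps 3 → 6 → 0, so m(3) = 0.
  α_5 = 4: Horner steps 3 → 2 → 4, so m(4) = 4.
  α_6 = 1: Horner steps 3 → 0 → 3, so m(1) = 3.
Codeword c = [2, 2, 0, 0, 4, 3] ∈ F_7^6.


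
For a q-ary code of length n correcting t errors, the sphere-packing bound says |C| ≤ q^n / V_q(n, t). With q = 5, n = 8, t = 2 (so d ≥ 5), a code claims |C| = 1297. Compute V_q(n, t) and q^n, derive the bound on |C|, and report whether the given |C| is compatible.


V_q(n, t) = 481, q^n = 390625, Hamming bound = 812, |C| = 1297 > bound (violated).

Step 1: Compute V_q(n, t) = Σ_{j=0}^2 C(n, j) (q−1)^j.
  j = 0: C(8,0)·(4)^0 = 1·1 = 1.
  j = 1: C(8,1)·(4)^1 = 8·4 = 32.
  j = 2: C(8,2)·(4)^2 = 28·16 = 448.
  V_q(n, t) = 1 + 32 + 448 = 481.
Step 2: q^n = 5^8 = 390625.
Step 3: Hamming bound ⌊q^n / V_q(n,t)⌋ = ⌊390625/481⌋ = 812.
Step 4: Compare |C| = 1297 to 812: violated.
The claimed |C| lies above the Hamming bound, so no 5-ary code of length 8 with d ≥ 5 can have 1297 codewords.


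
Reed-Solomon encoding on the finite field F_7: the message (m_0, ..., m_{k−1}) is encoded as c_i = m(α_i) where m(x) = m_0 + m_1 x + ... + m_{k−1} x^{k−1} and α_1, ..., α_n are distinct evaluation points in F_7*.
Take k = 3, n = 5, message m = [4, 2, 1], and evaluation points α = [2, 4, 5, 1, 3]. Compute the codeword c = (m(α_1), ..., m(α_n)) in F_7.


c = [5, 0, 4, 0, 5]

Message polynomial: m(x) = 4 + 2·x + 1·x^2 (mod 7).
For each evaluation point α_i, compute m(α_i) mod 7:
  α_1 = 2: Horner steps 1 → 4 → 5, so m(2) = 5.
  α_2 = 4: Horner steps 1 → 6 → 0, so m(4) = 0.
  α_3 = 5: Horner steps 1 → 0 → 4, so m(5) = 4.
  α_4 = 1: Horner steps 1 → 3 → 0, so m(1) = 0.
  α_5 = 3: Horner steps 1 → 5 → 5, so m(3) = 5.
Codeword c = [5, 0, 4, 0, 5] ∈ F_7^5.


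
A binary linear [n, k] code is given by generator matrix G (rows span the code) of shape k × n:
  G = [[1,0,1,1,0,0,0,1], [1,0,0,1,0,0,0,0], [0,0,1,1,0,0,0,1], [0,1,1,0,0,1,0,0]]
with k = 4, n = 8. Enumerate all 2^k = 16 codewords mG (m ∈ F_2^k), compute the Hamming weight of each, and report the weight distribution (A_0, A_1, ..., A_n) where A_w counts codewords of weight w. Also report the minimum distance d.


Weight distribution: A_0 = 1, A_1 = 2, A_2 = 2, A_3 = 4, A_4 = 5, A_5 = 2. Minimum distance d = 1.

Enumerate all 2^4 = 16 messages m ∈ F_2^4.
For each, compute codeword c = mG in F_2^8, then tally its weight.
  m = 0000 → c = 00000000, weight = 0.
  m = 1000 → c = 10110001, weight = 4.
  m = 0100 → c = 10010000, weight = 2.
  m = 1100 → c = 00100001, weight = 2.
  m = 0010 → c = 00110001, weight = 3.
  m = 1010 → c = 10000000, weight = 1.
  m = 0110 → c = 10100001, weight = 3.
  m = 1110 → c = 00010000, weight = 1.
  m = 0001 → c = 01100100, weight = 3.
  m = 1001 → c = 11010101, weight = 5.
  m = 0101 → c = 11110100, weight = 5.
  m = 1101 → c = 01000101, weight = 3.
  m = 0011 → c = 01010101, weight = 4.
  m = 1011 → c = 11100100, weight = 4.
  m = 0111 → c = 11000101, weight = 4.
  m = 1111 → c = 01110100, weight = 4.
Tally weights:
  weight 0: 1 codewords.
  weight 1: 2 codewords.
  weight 2: 2 codewords.
  weight 3: 4 codewords.
  weight 4: 5 codewords.
  weight 5: 2 codewords.
Minimum distance d = smallest w > 0 with A_w > 0 = 1.
Sanity: Σ A_w = 16 = 2^4 = 16 ✓.


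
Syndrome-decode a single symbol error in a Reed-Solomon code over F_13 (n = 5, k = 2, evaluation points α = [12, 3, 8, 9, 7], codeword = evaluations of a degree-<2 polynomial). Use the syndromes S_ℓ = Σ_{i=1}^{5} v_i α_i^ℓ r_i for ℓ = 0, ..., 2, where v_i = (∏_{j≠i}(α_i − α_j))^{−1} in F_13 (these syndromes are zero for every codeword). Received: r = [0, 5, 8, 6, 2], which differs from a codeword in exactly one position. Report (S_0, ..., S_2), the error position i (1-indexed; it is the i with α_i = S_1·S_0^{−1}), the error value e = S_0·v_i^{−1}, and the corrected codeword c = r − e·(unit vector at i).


S = (8, 4, 2), error at position 5, error magnitude e = 5, c = [0, 5, 8, 6, 10].

Step 1: column multipliers v_i = (∏_{j≠i}(α_i − α_j))^{−1} mod 13.
  i = 1 (α = 12): (12−3)(12−8)(12−9)(12−7) = 9·4·3·5 = 540 ≡ 7, so v_1 = 7^{−1} = 2 (mod 13).
  i = 2 (α = 3): (3−12)(3−8)(3−9)(3−7) = (−9)·(−5)·(−6)·(−4) = 1080 ≡ 1, so v_2 = 1^{−1} = 1 (mod 13).
  i = 3 (α = 8): (8−12)(8−3)(8−9)(8−7) = (−4)·5·(−1)·1 = 20 ≡ 7, so v_3 = 7^{−1} = 2 (mod 13).
  i = 4 (α = 9): (9−12)(9−3)(9−8)(9−7) = (−3)·6·1·2 = −36 ≡ 3, so v_4 = 3^{−1} = 9 (mod 13).
  i = 5 (α = 7): (7−12)(7−3)(7−8)(7−9) = (−5)·4·(−1)·(−2) = −40 ≡ 12, so v_5 = 12^{−1} = 12 (mod 13).
  v = [2, 1, 2, 9, 12].
Step 2: syndromes of r = [0, 5, 8, 6, 2] (all sums mod 13).
  S_0 = Σ v_i r_i = 2·0 + 1·5 + 2·8 + 9·6 + 12·2 = 99 ≡ 8.
  S_1 = Σ v_i α_i r_i = 2·12·0 + 1·3·5 + 2·8·8 + 9·9·6 + 12·7·2 = 797 ≡ 4.
  α_i^2 mod 13 = [1, 9, 12, 3, 10].
  S_2 = Σ v_i α_i^2 r_i = 2·1·0 + 1·9·5 + 2·12·8 + 9·3·6 + 12·10·2 = 639 ≡ 2.
  S = (8, 4, 2) ≠ 0, so r is not a codeword (an error is present).
Step 3: locate the error. For a single error e at position i, S_ℓ = v_i·e·α_i^ℓ, so α_err = S_1/S_0.
  S_0^{−1} = 8^{−1} = 5 (mod 13), so α_err = 4·5 = 20 ≡ 7 = α_5. Error position i = 5.
  Consistency check: S_2/S_1 = 2·10 = 20 ≡ 7 = α_err ✓ (single-error assumption holds).
Step 4: error magnitude e = S_0/v_5 = S_0·∏_{j≠5}(α_5 − α_j) = 8·12 = 96 ≡ 5 (mod 13).
Step 5: correct position 5: c_5 = r_5 − e = 2 − 5 ≡ 10 (mod 13). Hence c = [0, 5, 8, 6, 10].
  Check: interpolating c through the α_i gives m(x) = 11 + 11·x (degree < 2) with m(α_i) = c_i for every i, so c is indeed a codeword.


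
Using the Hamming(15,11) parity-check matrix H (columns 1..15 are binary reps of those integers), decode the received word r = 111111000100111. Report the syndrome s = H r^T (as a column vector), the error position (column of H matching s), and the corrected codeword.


s = (0, 0, 0, 1)^T, error position = 1, corrected codeword c = 011111000100111

Compute s = H r^T mod 2 one row at a time:
  s_1 = 0 + 0 + 1 + 0 + 0 + 1 + 1 + 1 = 4 ≡ 0 (mod 2).
  s_2 = 1 + 1 + 1 + 0 + 0 + 1 + 1 + 1 = 6 ≡ 0 (mod 2).
  s_3 = 1 + 1 + 1 + 0 + 1 + 0 + 1 + 1 = 6 ≡ 0 (mod 2).
  s_4 = 1 + 1 + 1 + 0 + 0 + 0 + 1 + 1 = 5 ≡ 1 (mod 2).
s = (0, 0, 0, 1)^T — this equals column 1 of H (binary 0001), so error is at position 1.
Correct: flip bit 1 of r = 111111000100111 to get c = 011111000100111.


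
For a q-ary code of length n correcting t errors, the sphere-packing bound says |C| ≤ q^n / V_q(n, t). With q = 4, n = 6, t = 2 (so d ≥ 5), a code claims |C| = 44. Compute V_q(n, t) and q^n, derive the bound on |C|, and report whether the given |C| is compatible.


V_q(n, t) = 154, q^n = 4096, Hamming bound = 26, |C| = 44 > bound (violated).

Step 1: Compute V_q(n, t) = Σ_{j=0}^2 C(n, j) (q−1)^j.
  j = 0: C(6,0)·(3)^0 = 1·1 = 1.
  j = 1: C(6,1)·(3)^1 = 6·3 = 18.
  j = 2: C(6,2)·(3)^2 = 15·9 = 135.
  V_q(n, t) = 1 + 18 + 135 = 154.
Step 2: q^n = 4^6 = 4096.
Step 3: Hamming bound ⌊q^n / V_q(n,t)⌋ = ⌊4096/154⌋ = 26.
Step 4: Compare |C| = 44 to 26: violated.
The claimed |C| lies above the Hamming bound, so no 4-ary code of length 6 with d ≥ 5 can have 44 codewords.


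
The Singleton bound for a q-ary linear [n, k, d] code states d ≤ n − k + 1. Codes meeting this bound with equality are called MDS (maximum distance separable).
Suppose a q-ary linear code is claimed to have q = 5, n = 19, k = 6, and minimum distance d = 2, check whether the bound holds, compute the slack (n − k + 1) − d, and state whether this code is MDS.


Singleton RHS = n − k + 1 = 14, slack = 12, bound satisfied, not MDS.

Singleton bound: d ≤ n − k + 1.
Here n = 19, k = 6, so n − k + 1 = 14.
Given d = 2, check d ≤ 14: YES.
Slack = (n − k + 1) − d = 12.
The code is NOT MDS (slack = 12 > 0).
Description: the claimed parameters are [19, 6, 2]_5; such a code would be non-MDS.


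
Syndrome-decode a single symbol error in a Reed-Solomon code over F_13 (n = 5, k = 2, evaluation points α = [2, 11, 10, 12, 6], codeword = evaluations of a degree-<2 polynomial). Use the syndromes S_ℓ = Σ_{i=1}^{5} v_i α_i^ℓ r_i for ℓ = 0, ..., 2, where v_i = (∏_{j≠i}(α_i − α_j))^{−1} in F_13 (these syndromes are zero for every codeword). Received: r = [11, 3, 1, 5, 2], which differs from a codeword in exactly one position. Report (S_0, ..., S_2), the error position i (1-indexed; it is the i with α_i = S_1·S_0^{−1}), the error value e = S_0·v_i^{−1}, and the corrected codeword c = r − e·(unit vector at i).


S = (9, 2, 12), error at position 5, error magnitude e = 9, c = [11, 3, 1, 5, 6].

Step 1: column multipliers v_i = (∏_{j≠i}(α_i − α_j))^{−1} mod 13.
  i = 1 (α = 2): (2−11)(2−10)(2−12)(2−6) = (−9)·(−8)·(−10)·(−4) = 2880 ≡ 7, so v_1 = 7^{−1} = 2 (mod 13).
  i = 2 (α = 11): (11−2)(11−10)(11−12)(11−6) = 9·1·(−1)·5 = −45 ≡ 7, so v_2 = 7^{−1} = 2 (mod 13).
  i = 3 (α = 10): (10−2)(10−11)(10−12)(10−6) = 8·(−1)·(−2)·4 = 64 ≡ 12, so v_3 = 12^{−1} = 12 (mod 13).
  i = 4 (α = 12): (12−2)(12−11)(12−10)(12−6) = 10·1·2·6 = 120 ≡ 3, so v_4 = 3^{−1} = 9 (mod 13).
  i = 5 (α = 6): (6−2)(6−11)(6−10)(6−12) = 4·(−5)·(−4)·(−6) = −480 ≡ 1, so v_5 = 1^{−1} = 1 (mod 13).
  v = [2, 2, 12, 9, 1].
Step 2: syndromes of r = [11, 3, 1, 5, 2] (all sums mod 13).
  S_0 = Σ v_i r_i = 2·11 + 2·3 + 12·1 + 9·5 + 1·2 = 87 ≡ 9.
  S_1 = Σ v_i α_i r_i = 2·2·11 + 2·11·3 + 12·10·1 + 9·12·5 + 1·6·2 = 782 ≡ 2.
  α_i^2 mod 13 = [4, 4, 9, 1, 10].
  S_2 = Σ v_i α_i^2 r_i = 2·4·11 + 2·4·3 + 12·9·1 + 9·1·5 + 1·10·2 = 285 ≡ 12.
  S = (9, 2, 12) ≠ 0, so r is not a codeword (an error is present).
Step 3: locate the error. For a single error e at position i, S_ℓ = v_i·e·α_i^ℓ, so α_err = S_1/S_0.
  S_0^{−1} = 9^{−1} = 3 (mod 13), so α_err = 2·3 = 6 ≡ 6 = α_5. Error position i = 5.
  Consistency check: S_2/S_1 = 12·7 = 84 ≡ 6 = α_err ✓ (single-error assumption holds).
Step 4: error magnitude e = S_0/v_5 = S_0·∏_{j≠5}(α_5 − α_j) = 9·1 = 9 ≡ 9 (mod 13).
Step 5: correct position 5: c_5 = r_5 − e = 2 − 9 ≡ 6 (mod 13). Hence c = [11, 3, 1, 5, 6].
  Check: interpolating c through the α_i gives m(x) = 7 + 2·x (degree < 2) with m(α_i) = c_i for every i, so c is indeed a codeword.


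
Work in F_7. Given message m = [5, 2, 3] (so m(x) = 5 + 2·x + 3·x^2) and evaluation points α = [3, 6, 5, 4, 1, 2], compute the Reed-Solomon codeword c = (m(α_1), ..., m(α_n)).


c = [3, 6, 6, 5, 3, 0]

Message polynomial: m(x) = 5 + 2·x + 3·x^2 (mod 7).
For each evaluation point α_i, compute m(α_i) mod 7:
  α_1 = 3: Horner steps 3 → 4 → 3, so m(3) = 3.
  α_2 = 6: Horner steps 3 → 6 → 6, so m(6) = 6.
  α_3 = 5: Horner steps 3 → 3 → 6, so m(5) = 6.
  α_4 = 4: Horner steps 3 → 0 → 5, so m(4) = 5.
  α_5 = 1: Horner steps 3 → 5 → 3, so m(1) = 3.
  α_6 = 2: Horner steps 3 → 1 → 0, so m(2) = 0.
Codeword c = [3, 6, 6, 5, 3, 0] ∈ F_7^6.


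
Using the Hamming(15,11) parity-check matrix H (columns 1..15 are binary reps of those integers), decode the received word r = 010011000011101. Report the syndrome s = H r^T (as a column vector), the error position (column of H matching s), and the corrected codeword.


s = (0, 1, 0, 0)^T, error position = 4, corrected codeword c = 010111000011101

Compute s = H r^T mod 2 one row at a time:
  s_1 = 0 + 0 + 0 + 1 + 1 + 1 + 0 + 1 = 4 ≡ 0 (mod 2).
  s_2 = 0 + 1 + 1 + 0 + 1 + 1 + 0 + 1 = 5 ≡ 1 (mod 2).
  s_3 = 1 + 0 + 1 + 0 + 0 + 1 + 0 + 1 = 4 ≡ 0 (mod 2).
  s_4 = 0 + 0 + 1 + 0 + 0 + 1 + 1 + 1 = 4 ≡ 0 (mod 2).
s = (0, 1, 0, 0)^T — this equals column 4 of H (binary 0100), so error is at position 4.
Correct: flip bit 4 of r = 010011000011101 to get c = 010111000011101.


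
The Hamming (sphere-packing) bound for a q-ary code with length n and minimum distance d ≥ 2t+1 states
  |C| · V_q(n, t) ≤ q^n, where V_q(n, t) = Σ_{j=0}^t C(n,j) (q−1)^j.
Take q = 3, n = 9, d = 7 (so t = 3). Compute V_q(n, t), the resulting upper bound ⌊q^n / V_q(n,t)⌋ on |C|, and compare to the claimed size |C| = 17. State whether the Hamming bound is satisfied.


V_q(n, t) = 835, q^n = 19683, Hamming bound = 23, |C| = 17 ≤ bound (satisfied).

Step 1: Compute V_q(n, t) = Σ_{j=0}^3 C(n, j) (q−1)^j.
  j = 0: C(9,0)·(2)^0 = 1·1 = 1.
  j = 1: C(9,1)·(2)^1 = 9·2 = 18.
  j = 2: C(9,2)·(2)^2 = 36·4 = 144.
  j = 3: C(9,3)·(2)^3 = 84·8 = 672.
  V_q(n, t) = 1 + 18 + 144 + 672 = 835.
Step 2: q^n = 3^9 = 19683.
Step 3: Hamming bound ⌊q^n / V_q(n,t)⌋ = ⌊19683/835⌋ = 23.
Step 4: Compare |C| = 17 to 23: satisfied.
The claimed |C| lies below the Hamming bound.


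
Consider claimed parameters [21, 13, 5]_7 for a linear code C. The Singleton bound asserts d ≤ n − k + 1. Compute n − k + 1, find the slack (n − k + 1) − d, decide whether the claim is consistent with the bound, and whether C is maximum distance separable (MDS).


Singleton RHS = n − k + 1 = 9, slack = 4, bound satisfied, not MDS.

Singleton bound: d ≤ n − k + 1.
Here n = 21, k = 13, so n − k + 1 = 9.
Given d = 5, check d ≤ 9: YES.
Slack = (n − k + 1) − d = 4.
The code is NOT MDS (slack = 4 > 0).
Description: the claimed parameters are [21, 13, 5]_7; such a code would be non-MDS.


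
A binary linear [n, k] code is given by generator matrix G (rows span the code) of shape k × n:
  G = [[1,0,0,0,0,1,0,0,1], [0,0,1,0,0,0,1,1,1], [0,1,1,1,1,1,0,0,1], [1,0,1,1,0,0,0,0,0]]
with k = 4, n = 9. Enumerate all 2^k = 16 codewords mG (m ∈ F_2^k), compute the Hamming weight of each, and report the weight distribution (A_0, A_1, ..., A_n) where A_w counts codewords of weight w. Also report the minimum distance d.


Weight distribution: A_0 = 1, A_2 = 1, A_3 = 2, A_4 = 3, A_5 = 4, A_6 = 3, A_7 = 2. Minimum distance d = 2.

Enumerate all 2^4 = 16 messages m ∈ F_2^4.
For each, compute codeword c = mG in F_2^9, then tally its weight.
  m = 0000 → c = 000000000, weight = 0.
  m = 1000 → c = 100001001, weight = 3.
  m = 0100 → c = 001000111, weight = 4.
  m = 1100 → c = 101001110, weight = 5.
  m = 0010 → c = 011111001, weight = 6.
  m = 1010 → c = 111110000, weight = 5.
  m = 0110 → c = 010111110, weight = 6.
  m = 1110 → c = 110110111, weight = 7.
  m = 0001 → c = 101100000, weight = 3.
  m = 1001 → c = 001101001, weight = 4.
  m = 0101 → c = 100100111, weight = 5.
  m = 1101 → c = 000101110, weight = 4.
  m = 0011 → c = 110011001, weight = 5.
  m = 1011 → c = 010010000, weight = 2.
  m = 0111 → c = 111011110, weight = 7.
  m = 1111 → c = 011010111, weight = 6.
Tally weights:
  weight 0: 1 codewords.
  weight 2: 1 codewords.
  weight 3: 2 codewords.
  weight 4: 3 codewords.
  weight 5: 4 codewords.
  weight 6: 3 codewords.
  weight 7: 2 codewords.
Minimum distance d = smallest w > 0 with A_w > 0 = 2.
Sanity: Σ A_w = 16 = 2^4 = 16 ✓.


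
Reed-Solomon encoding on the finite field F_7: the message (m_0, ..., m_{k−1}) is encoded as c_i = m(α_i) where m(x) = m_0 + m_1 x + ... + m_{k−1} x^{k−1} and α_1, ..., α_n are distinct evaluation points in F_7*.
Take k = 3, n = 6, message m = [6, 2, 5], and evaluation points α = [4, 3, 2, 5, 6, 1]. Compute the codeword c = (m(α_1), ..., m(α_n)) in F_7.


c = [3, 1, 2, 1, 2, 6]

Message polynomial: m(x) = 6 + 2·x + 5·x^2 (mod 7).
For each evaluation point α_i, compute m(α_i) mod 7:
  α_1 = 4: Horner steps 5 → 1 → 3, so m(4) = 3.
  α_2 = 3: Horner steps 5 → 3 → 1, so m(3) = 1.
  α_3 = 2: Horner steps 5 → 5 → 2, so m(2) = 2.
  α_4 = 5: Horner steps 5 → 6 → 1, so m(5) = 1.
  α_5 = 6: Horner steps 5 → 4 → 2, so m(6) = 2.
  α_6 = 1: Horner steps 5 → 0 → 6, so m(1) = 6.
Codeword c = [3, 1, 2, 1, 2, 6] ∈ F_7^6.


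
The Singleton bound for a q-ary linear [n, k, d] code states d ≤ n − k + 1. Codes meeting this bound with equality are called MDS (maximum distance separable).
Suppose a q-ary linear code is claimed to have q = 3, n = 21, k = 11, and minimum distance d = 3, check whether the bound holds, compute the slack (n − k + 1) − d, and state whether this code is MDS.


Singleton RHS = n − k + 1 = 11, slack = 8, bound satisfied, not MDS.

Singleton bound: d ≤ n − k + 1.
Here n = 21, k = 11, so n − k + 1 = 11.
Given d = 3, check d ≤ 11: YES.
Slack = (n − k + 1) − d = 8.
The code is NOT MDS (slack = 8 > 0).
Description: the claimed parameters are [21, 11, 3]_3; such a code would be non-MDS.


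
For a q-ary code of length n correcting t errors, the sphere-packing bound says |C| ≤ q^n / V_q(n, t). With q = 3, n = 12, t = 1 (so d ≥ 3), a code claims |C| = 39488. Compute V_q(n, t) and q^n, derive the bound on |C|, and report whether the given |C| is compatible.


V_q(n, t) = 25, q^n = 531441, Hamming bound = 21257, |C| = 39488 > bound (violated).

Step 1: Compute V_q(n, t) = Σ_{j=0}^1 C(n, j) (q−1)^j.
  j = 0: C(12,0)·(2)^0 = 1·1 = 1.
  j = 1: C(12,1)·(2)^1 = 12·2 = 24.
  V_q(n, t) = 1 + 24 = 25.
Step 2: q^n = 3^12 = 531441.
Step 3: Hamming bound ⌊q^n / V_q(n,t)⌋ = ⌊531441/25⌋ = 21257.
Step 4: Compare |C| = 39488 to 21257: violated.
The claimed |C| lies above the Hamming bound, so no 3-ary code of length 12 with d ≥ 3 can have 39488 codewords.


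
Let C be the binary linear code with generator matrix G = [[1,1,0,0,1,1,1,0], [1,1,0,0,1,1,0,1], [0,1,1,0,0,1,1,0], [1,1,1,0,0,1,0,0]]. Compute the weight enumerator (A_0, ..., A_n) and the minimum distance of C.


Weight distribution: A_0 = 1, A_2 = 3, A_3 = 4, A_4 = 3, A_5 = 4, A_6 = 1. Minimum distance d = 2.

Enumerate all 2^4 = 16 messages m ∈ F_2^4.
For each, compute codeword c = mG in F_2^8, then tally its weight.
  m = 0000 → c = 00000000, weight = 0.
  m = 1000 → c = 11001110, weight = 5.
  m = 0100 → c = 11001101, weight = 5.
  m = 1100 → c = 00000011, weight = 2.
  m = 0010 → c = 01100110, weight = 4.
  m = 1010 → c = 10101000, weight = 3.
  m = 0110 → c = 10101011, weight = 5.
  m = 1110 → c = 01100101, weight = 4.
  m = 0001 → c = 11100100, weight = 4.
  m = 1001 → c = 00101010, weight = 3.
  m = 0101 → c = 00101001, weight = 3.
  m = 1101 → c = 11100111, weight = 6.
  m = 0011 → c = 10000010, weight = 2.
  m = 1011 → c = 01001100, weight = 3.
  m = 0111 → c = 01001111, weight = 5.
  m = 1111 → c = 10000001, weight = 2.
Tally weights:
  weight 0: 1 codewords.
  weight 2: 3 codewords.
  weight 3: 4 codewords.
  weight 4: 3 codewords.
  weight 5: 4 codewords.
  weight 6: 1 codewords.
Minimum distance d = smallest w > 0 with A_w > 0 = 2.
Sanity: Σ A_w = 16 = 2^4 = 16 ✓.


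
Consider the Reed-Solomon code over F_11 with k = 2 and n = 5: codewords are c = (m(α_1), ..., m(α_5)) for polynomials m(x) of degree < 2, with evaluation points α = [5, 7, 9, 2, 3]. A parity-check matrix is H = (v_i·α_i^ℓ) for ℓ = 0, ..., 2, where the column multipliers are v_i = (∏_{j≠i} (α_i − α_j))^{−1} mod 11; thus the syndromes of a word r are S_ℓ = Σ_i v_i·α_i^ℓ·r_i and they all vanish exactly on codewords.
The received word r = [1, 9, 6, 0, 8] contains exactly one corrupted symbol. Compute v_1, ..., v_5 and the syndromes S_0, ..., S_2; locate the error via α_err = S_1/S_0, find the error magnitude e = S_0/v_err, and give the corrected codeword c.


S = (10, 8, 2), error at position 5, error magnitude e = 4, c = [1, 9, 6, 0, 4].

Step 1: column multipliers v_i = (∏_{j≠i}(α_i − α_j))^{−1} mod 11.
  i = 1 (α = 5): (5−7)(5−9)(5−2)(5−3) = (−2)·(−4)·3·2 = 48 ≡ 4, so v_1 = 4^{−1} = 3 (mod 11).
  i = 2 (α = 7): (7−5)(7−9)(7−2)(7−3) = 2·(−2)·5·4 = −80 ≡ 8, so v_2 = 8^{−1} = 7 (mod 11).
  i = 3 (α = 9): (9−5)(9−7)(9−2)(9−3) = 4·2·7·6 = 336 ≡ 6, so v_3 = 6^{−1} = 2 (mod 11).
  i = 4 (α = 2): (2−5)(2−7)(2−9)(2−3) = (−3)·(−5)·(−7)·(−1) = 105 ≡ 6, so v_4 = 6^{−1} = 2 (mod 11).
  i = 5 (α = 3): (3−5)(3−7)(3−9)(3−2) = (−2)·(−4)·(−6)·1 = −48 ≡ 7, so v_5 = 7^{−1} = 8 (mod 11).
  v = [3, 7, 2, 2, 8].
Step 2: syndromes of r = [1, 9, 6, 0, 8] (all sums mod 11).
  S_0 = Σ v_i r_i = 3·1 + 7·9 + 2·6 + 2·0 + 8·8 = 142 ≡ 10.
  S_1 = Σ v_i α_i r_i = 3·5·1 + 7·7·9 + 2·9·6 + 2·2·0 + 8·3·8 = 756 ≡ 8.
  α_i^2 mod 11 = [3, 5, 4, 4, 9].
  S_2 = Σ v_i α_i^2 r_i = 3·3·1 + 7·5·9 + 2·4·6 + 2·4·0 + 8·9·8 = 948 ≡ 2.
  S = (10, 8, 2) ≠ 0, so r is not a codeword (an error is present).
Step 3: locate the error. For a single error e at position i, S_ℓ = v_i·e·α_i^ℓ, so α_err = S_1/S_0.
  S_0^{−1} = 10^{−1} = 10 (mod 11), so α_err = 8·10 = 80 ≡ 3 = α_5. Error position i = 5.
  Consistency check: S_2/S_1 = 2·7 = 14 ≡ 3 = α_err ✓ (single-error assumption holds).
Step 4: error magnitude e = S_0/v_5 = S_0·∏_{j≠5}(α_5 − α_j) = 10·7 = 70 ≡ 4 (mod 11).
Step 5: correct position 5: c_5 = r_5 − e = 8 − 4 ≡ 4 (mod 11). Hence c = [1, 9, 6, 0, 4].
  Check: interpolating c through the α_i gives m(x) = 3 + 4·x (degree < 2) with m(α_i) = c_i for every i, so c is indeed a codeword.


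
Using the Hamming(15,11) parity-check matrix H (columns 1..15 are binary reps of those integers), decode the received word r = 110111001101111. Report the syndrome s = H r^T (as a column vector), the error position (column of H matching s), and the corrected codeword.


s = (0, 1, 1, 1)^T, error position = 7, corrected codeword c = 110111101101111

Compute s = H r^T mod 2 one row at a time:
  s_1 = 0 + 1 + 1 + 0 + 1 + 1 + 1 + 1 = 6 ≡ 0 (mod 2).
  s_2 = 1 + 1 + 1 + 0 + 1 + 1 + 1 + 1 = 7 ≡ 1 (mod 2).
  s_3 = 1 + 0 + 1 + 0 + 1 + 0 + 1 + 1 = 5 ≡ 1 (mod 2).
  s_4 = 1 + 0 + 1 + 0 + 1 + 0 + 1 + 1 = 5 ≡ 1 (mod 2).
s = (0, 1, 1, 1)^T — this equals column 7 of H (binary 0111), so error is at position 7.
Correct: flip bit 7 of r = 110111001101111 to get c = 110111101101111.


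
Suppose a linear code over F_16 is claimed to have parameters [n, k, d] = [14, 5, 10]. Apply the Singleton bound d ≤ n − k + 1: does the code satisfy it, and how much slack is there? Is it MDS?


Singleton RHS = n − k + 1 = 10, slack = 0, bound satisfied, MDS.

Singleton bound: d ≤ n − k + 1.
Here n = 14, k = 5, so n − k + 1 = 10.
Given d = 10, check d ≤ 10: YES.
Slack = (n − k + 1) − d = 0.
The code is MDS (slack = 0).
Description: the claimed parameters are [14, 5, 10]_16; such a code would be MDS (meets Singleton bound).


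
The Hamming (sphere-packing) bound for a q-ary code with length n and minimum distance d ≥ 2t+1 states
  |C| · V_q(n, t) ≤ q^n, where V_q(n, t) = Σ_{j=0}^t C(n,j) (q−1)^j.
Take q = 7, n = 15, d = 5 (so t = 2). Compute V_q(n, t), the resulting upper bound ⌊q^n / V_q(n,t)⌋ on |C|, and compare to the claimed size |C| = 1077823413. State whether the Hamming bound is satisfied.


V_q(n, t) = 3871, q^n = 4747561509943, Hamming bound = 1226443169, |C| = 1077823413 ≤ bound (satisfied).

Step 1: Compute V_q(n, t) = Σ_{j=0}^2 C(n, j) (q−1)^j.
  j = 0: C(15,0)·(6)^0 = 1·1 = 1.
  j = 1: C(15,1)·(6)^1 = 15·6 = 90.
  j = 2: C(15,2)·(6)^2 = 105·36 = 3780.
  V_q(n, t) = 1 + 90 + 3780 = 3871.
Step 2: q^n = 7^15 = 4747561509943.
Step 3: Hamming bound ⌊q^n / V_q(n,t)⌋ = ⌊4747561509943/3871⌋ = 1226443169.
Step 4: Compare |C| = 1077823413 to 1226443169: satisfied.
The claimed |C| lies below the Hamming bound.


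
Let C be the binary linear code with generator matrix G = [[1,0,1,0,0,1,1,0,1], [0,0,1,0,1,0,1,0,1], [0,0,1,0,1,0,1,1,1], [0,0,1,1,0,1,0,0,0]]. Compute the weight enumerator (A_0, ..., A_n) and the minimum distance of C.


Weight distribution: A_0 = 1, A_1 = 1, A_3 = 2, A_4 = 5, A_5 = 5, A_6 = 2. Minimum distance d = 1.

Enumerate all 2^4 = 16 messages m ∈ F_2^4.
For each, compute codeword c = mG in F_2^9, then tally its weight.
  m = 0000 → c = 000000000, weight = 0.
  m = 1000 → c = 101001101, weight = 5.
  m = 0100 → c = 001010101, weight = 4.
  m = 1100 → c = 100011000, weight = 3.
  m = 0010 → c = 001010111, weight = 5.
  m = 1010 → c = 100011010, weight = 4.
  m = 0110 → c = 000000010, weight = 1.
  m = 1110 → c = 101001111, weight = 6.
  m = 0001 → c = 001101000, weight = 3.
  m = 1001 → c = 100100101, weight = 4.
  m = 0101 → c = 000111101, weight = 5.
  m = 1101 → c = 101110000, weight = 4.
  m = 0011 → c = 000111111, weight = 6.
  m = 1011 → c = 101110010, weight = 5.
  m = 0111 → c = 001101010, weight = 4.
  m = 1111 → c = 100100111, weight = 5.
Tally weights:
  weight 0: 1 codewords.
  weight 1: 1 codewords.
  weight 3: 2 codewords.
  weight 4: 5 codewords.
  weight 5: 5 codewords.
  weight 6: 2 codewords.
Minimum distance d = smallest w > 0 with A_w > 0 = 1.
Sanity: Σ A_w = 16 = 2^4 = 16 ✓.


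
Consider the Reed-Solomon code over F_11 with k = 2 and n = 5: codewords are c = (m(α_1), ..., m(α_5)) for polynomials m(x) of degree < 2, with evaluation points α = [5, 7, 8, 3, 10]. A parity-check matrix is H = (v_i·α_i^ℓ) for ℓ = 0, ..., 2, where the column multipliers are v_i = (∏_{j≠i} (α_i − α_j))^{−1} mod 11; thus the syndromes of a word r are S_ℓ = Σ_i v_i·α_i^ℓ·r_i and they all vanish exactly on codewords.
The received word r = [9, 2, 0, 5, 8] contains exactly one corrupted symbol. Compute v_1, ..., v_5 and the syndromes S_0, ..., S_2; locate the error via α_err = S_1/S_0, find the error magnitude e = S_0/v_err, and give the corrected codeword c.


S = (6, 4, 10), error at position 3, error magnitude e = 7, c = [9, 2, 4, 5, 8].

Step 1: column multipliers v_i = (∏_{j≠i}(α_i − α_j))^{−1} mod 11.
  i = 1 (α = 5): (5−7)(5−8)(5−3)(5−10) = (−2)·(−3)·2·(−5) = −60 ≡ 6, so v_1 = 6^{−1} = 2 (mod 11).
  i = 2 (α = 7): (7−5)(7−8)(7−3)(7−10) = 2·(−1)·4·(−3) = 24 ≡ 2, so v_2 = 2^{−1} = 6 (mod 11).
  i = 3 (α = 8): (8−5)(8−7)(8−3)(8−10) = 3·1·5·(−2) = −30 ≡ 3, so v_3 = 3^{−1} = 4 (mod 11).
  i = 4 (α = 3): (3−5)(3−7)(3−8)(3−10) = (−2)·(−4)·(−5)·(−7) = 280 ≡ 5, so v_4 = 5^{−1} = 9 (mod 11).
  i = 5 (α = 10): (10−5)(10−7)(10−8)(10−3) = 5·3·2·7 = 210 ≡ 1, so v_5 = 1^{−1} = 1 (mod 11).
  v = [2, 6, 4, 9, 1].
Step 2: syndromes of r = [9, 2, 0, 5, 8] (all sums mod 11).
  S_0 = Σ v_i r_i = 2·9 + 6·2 + 4·0 + 9·5 + 1·8 = 83 ≡ 6.
  S_1 = Σ v_i α_i r_i = 2·5·9 + 6·7·2 + 4·8·0 + 9·3·5 + 1·10·8 = 389 ≡ 4.
  α_i^2 mod 11 = [3, 5, 9, 9, 1].
  S_2 = Σ v_i α_i^2 r_i = 2·3·9 + 6·5·2 + 4·9·0 + 9·9·5 + 1·1·8 = 527 ≡ 10.
  S = (6, 4, 10) ≠ 0, so r is not a codeword (an error is present).
Step 3: locate the error. For a single error e at position i, S_ℓ = v_i·e·α_i^ℓ, so α_err = S_1/S_0.
  S_0^{−1} = 6^{−1} = 2 (mod 11), so α_err = 4·2 = 8 ≡ 8 = α_3. Error position i = 3.
  Consistency check: S_2/S_1 = 10·3 = 30 ≡ 8 = α_err ✓ (single-error assumption holds).
Step 4: error magnitude e = S_0/v_3 = S_0·∏_{j≠3}(α_3 − α_j) = 6·3 = 18 ≡ 7 (mod 11).
Step 5: correct position 3: c_3 = r_3 − e = 0 − 7 ≡ 4 (mod 11). Hence c = [9, 2, 4, 5, 8].
  Check: interpolating c through the α_i gives m(x) = 10 + 2·x (degree < 2) with m(α_i) = c_i for every i, so c is indeed a codeword.
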